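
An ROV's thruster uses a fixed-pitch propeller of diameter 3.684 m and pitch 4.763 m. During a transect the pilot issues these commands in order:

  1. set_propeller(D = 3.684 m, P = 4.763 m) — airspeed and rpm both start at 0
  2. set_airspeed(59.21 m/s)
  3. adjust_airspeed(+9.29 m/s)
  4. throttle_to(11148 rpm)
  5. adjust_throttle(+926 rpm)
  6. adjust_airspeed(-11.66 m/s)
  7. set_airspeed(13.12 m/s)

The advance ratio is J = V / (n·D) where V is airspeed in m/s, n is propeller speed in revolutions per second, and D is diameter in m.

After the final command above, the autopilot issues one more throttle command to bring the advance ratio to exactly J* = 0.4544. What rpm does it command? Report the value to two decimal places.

rpm = 470.25

set_propeller: D = 3.684 m, P = 4.763 m (p = P/D = 1.292888); state ← (V=0, rpm=0)
set_airspeed(59.21): V ← 59.21 m/s
adjust_airspeed(+9.29): V ← 59.21 +9.29 = 68.5 m/s
throttle_to(11148): rpm ← 11148
adjust_throttle(+926): rpm ← 11148 +926 = 12074
adjust_airspeed(-11.66): V ← 68.5 -11.66 = 56.84 m/s
set_airspeed(13.12): V ← 13.12 m/s
final state: V = 13.12 m/s, rpm = 12074 → n = rpm/60 = 201.233333 rev/s
target J* = 0.4544; solve J* = V/(n·D) for n: n = V/(J*·D) = 13.12/(0.4544 × 3.684) = 7.837470 rev/s
rpm = 60·n = 470.248199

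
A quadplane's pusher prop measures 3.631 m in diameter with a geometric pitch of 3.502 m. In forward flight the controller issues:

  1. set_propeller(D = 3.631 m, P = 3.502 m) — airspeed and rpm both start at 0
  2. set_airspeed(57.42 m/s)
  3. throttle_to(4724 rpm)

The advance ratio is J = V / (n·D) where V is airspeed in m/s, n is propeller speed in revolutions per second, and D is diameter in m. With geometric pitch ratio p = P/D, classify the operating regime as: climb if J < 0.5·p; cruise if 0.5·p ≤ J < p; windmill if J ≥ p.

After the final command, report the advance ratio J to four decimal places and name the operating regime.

J = 0.2009, regime = climb

set_propeller: D = 3.631 m, P = 3.502 m (p = P/D = 0.964473); state ← (V=0, rpm=0)
set_airspeed(57.42): V ← 57.42 m/s
throttle_to(4724): rpm ← 4724
final state: V = 57.42 m/s, rpm = 4724 → n = rpm/60 = 78.733333 rev/s
J = V / (n·D) = 57.42 / (78.733333 × 3.631) = 0.200853
regime bands: climb J<0.4822 | cruise [0.4822, 0.9645) | windmill J≥0.9645
J = 0.2009 → climb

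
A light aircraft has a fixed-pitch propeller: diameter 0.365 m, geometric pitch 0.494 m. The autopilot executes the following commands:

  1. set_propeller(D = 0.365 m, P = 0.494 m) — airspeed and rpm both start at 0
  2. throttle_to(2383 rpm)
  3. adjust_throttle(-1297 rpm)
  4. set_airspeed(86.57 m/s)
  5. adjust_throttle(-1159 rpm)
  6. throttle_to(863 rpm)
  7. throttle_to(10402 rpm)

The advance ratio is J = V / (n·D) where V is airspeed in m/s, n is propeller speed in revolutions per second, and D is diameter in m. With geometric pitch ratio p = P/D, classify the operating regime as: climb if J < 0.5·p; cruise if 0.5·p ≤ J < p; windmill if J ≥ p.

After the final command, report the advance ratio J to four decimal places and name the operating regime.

J = 1.3681, regime = windmill

set_propeller: D = 0.365 m, P = 0.494 m (p = P/D = 1.353425); state ← (V=0, rpm=0)
throttle_to(2383): rpm ← 2383
adjust_throttle(-1297): rpm ← 2383 -1297 = 1086
set_airspeed(86.57): V ← 86.57 m/s
adjust_throttle(-1159): rpm ← 1086 -1159 = -73
throttle_to(863): rpm ← 863
throttle_to(10402): rpm ← 10402
final state: V = 86.57 m/s, rpm = 10402 → n = rpm/60 = 173.366667 rev/s
J = V / (n·D) = 86.57 / (173.366667 × 0.365) = 1.368072
regime bands: climb J<0.6767 | cruise [0.6767, 1.3534) | windmill J≥1.3534
J = 1.3681 → windmill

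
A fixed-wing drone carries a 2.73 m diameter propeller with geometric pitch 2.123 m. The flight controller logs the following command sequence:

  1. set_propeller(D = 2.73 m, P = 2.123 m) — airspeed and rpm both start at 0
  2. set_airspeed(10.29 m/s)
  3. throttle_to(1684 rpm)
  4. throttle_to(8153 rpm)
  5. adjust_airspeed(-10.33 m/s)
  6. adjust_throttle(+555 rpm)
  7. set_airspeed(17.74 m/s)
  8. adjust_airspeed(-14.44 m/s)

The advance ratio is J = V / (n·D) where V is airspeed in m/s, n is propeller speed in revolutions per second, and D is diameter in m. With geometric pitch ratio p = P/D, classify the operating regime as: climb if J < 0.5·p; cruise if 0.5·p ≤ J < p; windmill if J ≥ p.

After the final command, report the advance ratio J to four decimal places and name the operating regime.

J = 0.0083, regime = climb

set_propeller: D = 2.73 m, P = 2.123 m (p = P/D = 0.777656); state ← (V=0, rpm=0)
set_airspeed(10.29): V ← 10.29 m/s
throttle_to(1684): rpm ← 1684
throttle_to(8153): rpm ← 8153
adjust_airspeed(-10.33): V ← 10.29 -10.33 = -0.04 m/s
adjust_throttle(+555): rpm ← 8153 +555 = 8708
set_airspeed(17.74): V ← 17.74 m/s
adjust_airspeed(-14.44): V ← 17.74 -14.44 = 3.3 m/s
final state: V = 3.3 m/s, rpm = 8708 → n = rpm/60 = 145.133333 rev/s
J = V / (n·D) = 3.3 / (145.133333 × 2.73) = 0.008329
regime bands: climb J<0.3888 | cruise [0.3888, 0.7777) | windmill J≥0.7777
J = 0.0083 → climb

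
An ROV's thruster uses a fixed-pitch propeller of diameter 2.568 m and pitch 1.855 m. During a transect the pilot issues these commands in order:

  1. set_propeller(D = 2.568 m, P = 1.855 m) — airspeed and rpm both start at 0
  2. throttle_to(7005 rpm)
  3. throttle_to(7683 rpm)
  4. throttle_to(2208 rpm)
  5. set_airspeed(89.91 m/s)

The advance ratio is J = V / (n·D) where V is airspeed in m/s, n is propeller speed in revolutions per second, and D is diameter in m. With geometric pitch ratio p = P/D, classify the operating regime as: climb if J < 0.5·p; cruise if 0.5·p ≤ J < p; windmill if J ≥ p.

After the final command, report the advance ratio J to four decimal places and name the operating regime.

set_propeller: D = 2.568 m, P = 1.855 m (p = P/D = 0.722352); state ← (V=0, rpm=0)
throttle_to(7005): rpm ← 7005
throttle_to(7683): rpm ← 7683
throttle_to(2208): rpm ← 2208
set_airspeed(89.91): V ← 89.91 m/s
final state: V = 89.91 m/s, rpm = 2208 → n = rpm/60 = 36.800000 rev/s
J = V / (n·D) = 89.91 / (36.800000 × 2.568) = 0.951404
regime bands: climb J<0.3612 | cruise [0.3612, 0.7224) | windmill J≥0.7224
J = 0.9514 → windmill

J = 0.9514, regime = windmill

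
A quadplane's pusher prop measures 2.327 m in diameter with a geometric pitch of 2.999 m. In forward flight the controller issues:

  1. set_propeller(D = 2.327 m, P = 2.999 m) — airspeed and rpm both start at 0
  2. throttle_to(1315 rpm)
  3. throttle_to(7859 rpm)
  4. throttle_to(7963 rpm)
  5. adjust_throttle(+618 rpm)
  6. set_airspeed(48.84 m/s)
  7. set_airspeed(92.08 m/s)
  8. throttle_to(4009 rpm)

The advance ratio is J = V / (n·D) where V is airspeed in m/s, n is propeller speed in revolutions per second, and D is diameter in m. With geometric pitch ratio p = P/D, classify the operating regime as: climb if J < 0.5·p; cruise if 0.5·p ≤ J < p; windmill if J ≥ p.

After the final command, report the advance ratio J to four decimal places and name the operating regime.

J = 0.5922, regime = climb

set_propeller: D = 2.327 m, P = 2.999 m (p = P/D = 1.288784); state ← (V=0, rpm=0)
throttle_to(1315): rpm ← 1315
throttle_to(7859): rpm ← 7859
throttle_to(7963): rpm ← 7963
adjust_throttle(+618): rpm ← 7963 +618 = 8581
set_airspeed(48.84): V ← 48.84 m/s
set_airspeed(92.08): V ← 92.08 m/s
throttle_to(4009): rpm ← 4009
final state: V = 92.08 m/s, rpm = 4009 → n = rpm/60 = 66.816667 rev/s
J = V / (n·D) = 92.08 / (66.816667 × 2.327) = 0.592221
regime bands: climb J<0.6444 | cruise [0.6444, 1.2888) | windmill J≥1.2888
J = 0.5922 → climb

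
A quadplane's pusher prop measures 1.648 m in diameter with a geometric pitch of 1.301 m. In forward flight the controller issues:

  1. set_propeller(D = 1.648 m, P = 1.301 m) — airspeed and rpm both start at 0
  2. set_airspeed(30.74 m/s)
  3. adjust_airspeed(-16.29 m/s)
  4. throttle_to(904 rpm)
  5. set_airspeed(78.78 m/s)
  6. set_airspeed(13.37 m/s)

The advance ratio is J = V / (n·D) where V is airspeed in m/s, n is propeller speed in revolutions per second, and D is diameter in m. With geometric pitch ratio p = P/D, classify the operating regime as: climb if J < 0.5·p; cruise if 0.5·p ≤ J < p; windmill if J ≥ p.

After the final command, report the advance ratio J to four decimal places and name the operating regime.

J = 0.5385, regime = cruise

set_propeller: D = 1.648 m, P = 1.301 m (p = P/D = 0.789442); state ← (V=0, rpm=0)
set_airspeed(30.74): V ← 30.74 m/s
adjust_airspeed(-16.29): V ← 30.74 -16.29 = 14.45 m/s
throttle_to(904): rpm ← 904
set_airspeed(78.78): V ← 78.78 m/s
set_airspeed(13.37): V ← 13.37 m/s
final state: V = 13.37 m/s, rpm = 904 → n = rpm/60 = 15.066667 rev/s
J = V / (n·D) = 13.37 / (15.066667 × 1.648) = 0.538464
regime bands: climb J<0.3947 | cruise [0.3947, 0.7894) | windmill J≥0.7894
J = 0.5385 → cruise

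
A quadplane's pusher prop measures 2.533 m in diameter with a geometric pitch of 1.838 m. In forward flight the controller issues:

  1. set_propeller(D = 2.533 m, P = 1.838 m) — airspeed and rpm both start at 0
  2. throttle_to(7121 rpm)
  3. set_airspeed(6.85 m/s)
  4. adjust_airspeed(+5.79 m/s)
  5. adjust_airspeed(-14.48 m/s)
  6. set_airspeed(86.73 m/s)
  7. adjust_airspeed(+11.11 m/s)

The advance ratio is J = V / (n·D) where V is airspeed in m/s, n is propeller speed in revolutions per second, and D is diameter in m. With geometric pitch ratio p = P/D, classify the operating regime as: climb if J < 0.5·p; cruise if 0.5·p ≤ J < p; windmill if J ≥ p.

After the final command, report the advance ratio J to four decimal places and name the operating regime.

set_propeller: D = 2.533 m, P = 1.838 m (p = P/D = 0.725622); state ← (V=0, rpm=0)
throttle_to(7121): rpm ← 7121
set_airspeed(6.85): V ← 6.85 m/s
adjust_airspeed(+5.79): V ← 6.85 +5.79 = 12.64 m/s
adjust_airspeed(-14.48): V ← 12.64 -14.48 = -1.84 m/s
set_airspeed(86.73): V ← 86.73 m/s
adjust_airspeed(+11.11): V ← 86.73 +11.11 = 97.84 m/s
final state: V = 97.84 m/s, rpm = 7121 → n = rpm/60 = 118.683333 rev/s
J = V / (n·D) = 97.84 / (118.683333 × 2.533) = 0.325455
regime bands: climb J<0.3628 | cruise [0.3628, 0.7256) | windmill J≥0.7256
J = 0.3255 → climb

J = 0.3255, regime = climb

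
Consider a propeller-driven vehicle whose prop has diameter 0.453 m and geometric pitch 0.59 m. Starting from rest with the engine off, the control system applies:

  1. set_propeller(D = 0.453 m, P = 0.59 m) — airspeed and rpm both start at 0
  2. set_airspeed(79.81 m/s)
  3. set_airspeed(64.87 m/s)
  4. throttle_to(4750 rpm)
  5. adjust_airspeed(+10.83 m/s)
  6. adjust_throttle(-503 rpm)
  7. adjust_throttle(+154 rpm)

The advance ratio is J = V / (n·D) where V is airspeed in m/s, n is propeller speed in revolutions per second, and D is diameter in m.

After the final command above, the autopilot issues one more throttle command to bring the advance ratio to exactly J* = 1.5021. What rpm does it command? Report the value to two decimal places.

set_propeller: D = 0.453 m, P = 0.59 m (p = P/D = 1.302428); state ← (V=0, rpm=0)
set_airspeed(79.81): V ← 79.81 m/s
set_airspeed(64.87): V ← 64.87 m/s
throttle_to(4750): rpm ← 4750
adjust_airspeed(+10.83): V ← 64.87 +10.83 = 75.7 m/s
adjust_throttle(-503): rpm ← 4750 -503 = 4247
adjust_throttle(+154): rpm ← 4247 +154 = 4401
final state: V = 75.7 m/s, rpm = 4401 → n = rpm/60 = 73.350000 rev/s
target J* = 1.5021; solve J* = V/(n·D) for n: n = V/(J*·D) = 75.7/(1.5021 × 0.453) = 111.249696 rev/s
rpm = 60·n = 6674.981736

rpm = 6674.98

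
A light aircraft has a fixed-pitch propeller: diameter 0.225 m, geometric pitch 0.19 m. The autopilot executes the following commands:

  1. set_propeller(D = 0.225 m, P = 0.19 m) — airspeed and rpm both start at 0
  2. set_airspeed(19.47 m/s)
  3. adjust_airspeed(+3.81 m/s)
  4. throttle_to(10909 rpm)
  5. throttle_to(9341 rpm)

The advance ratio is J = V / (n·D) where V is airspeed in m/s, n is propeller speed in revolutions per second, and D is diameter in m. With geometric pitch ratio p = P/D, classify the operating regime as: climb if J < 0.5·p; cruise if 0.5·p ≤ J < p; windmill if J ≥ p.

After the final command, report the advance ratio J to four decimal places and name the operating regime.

set_propeller: D = 0.225 m, P = 0.19 m (p = P/D = 0.844444); state ← (V=0, rpm=0)
set_airspeed(19.47): V ← 19.47 m/s
adjust_airspeed(+3.81): V ← 19.47 +3.81 = 23.28 m/s
throttle_to(10909): rpm ← 10909
throttle_to(9341): rpm ← 9341
final state: V = 23.28 m/s, rpm = 9341 → n = rpm/60 = 155.683333 rev/s
J = V / (n·D) = 23.28 / (155.683333 × 0.225) = 0.664597
regime bands: climb J<0.4222 | cruise [0.4222, 0.8444) | windmill J≥0.8444
J = 0.6646 → cruise

J = 0.6646, regime = cruise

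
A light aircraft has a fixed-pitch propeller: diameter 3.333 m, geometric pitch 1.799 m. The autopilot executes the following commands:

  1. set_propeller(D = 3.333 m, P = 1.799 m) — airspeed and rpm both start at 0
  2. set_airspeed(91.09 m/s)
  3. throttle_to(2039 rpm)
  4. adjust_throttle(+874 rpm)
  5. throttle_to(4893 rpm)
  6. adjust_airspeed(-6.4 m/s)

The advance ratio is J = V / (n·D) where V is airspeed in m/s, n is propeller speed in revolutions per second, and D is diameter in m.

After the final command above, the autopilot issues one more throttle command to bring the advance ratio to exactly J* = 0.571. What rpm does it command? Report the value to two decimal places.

rpm = 2670.00

set_propeller: D = 3.333 m, P = 1.799 m (p = P/D = 0.539754); state ← (V=0, rpm=0)
set_airspeed(91.09): V ← 91.09 m/s
throttle_to(2039): rpm ← 2039
adjust_throttle(+874): rpm ← 2039 +874 = 2913
throttle_to(4893): rpm ← 4893
adjust_airspeed(-6.4): V ← 91.09 -6.4 = 84.69 m/s
final state: V = 84.69 m/s, rpm = 4893 → n = rpm/60 = 81.550000 rev/s
target J* = 0.571; solve J* = V/(n·D) for n: n = V/(J*·D) = 84.69/(0.571 × 3.333) = 44.500072 rev/s
rpm = 60·n = 2670.004303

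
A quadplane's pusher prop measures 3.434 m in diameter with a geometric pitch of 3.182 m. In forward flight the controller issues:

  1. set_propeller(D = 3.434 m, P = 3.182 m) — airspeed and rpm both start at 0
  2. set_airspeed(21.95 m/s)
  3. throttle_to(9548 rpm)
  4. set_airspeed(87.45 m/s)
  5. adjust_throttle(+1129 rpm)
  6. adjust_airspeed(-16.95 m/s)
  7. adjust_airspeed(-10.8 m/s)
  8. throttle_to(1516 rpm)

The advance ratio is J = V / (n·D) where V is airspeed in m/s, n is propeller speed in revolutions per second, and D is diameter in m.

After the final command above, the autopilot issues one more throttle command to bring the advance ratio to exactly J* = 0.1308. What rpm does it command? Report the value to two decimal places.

set_propeller: D = 3.434 m, P = 3.182 m (p = P/D = 0.926616); state ← (V=0, rpm=0)
set_airspeed(21.95): V ← 21.95 m/s
throttle_to(9548): rpm ← 9548
set_airspeed(87.45): V ← 87.45 m/s
adjust_throttle(+1129): rpm ← 9548 +1129 = 10677
adjust_airspeed(-16.95): V ← 87.45 -16.95 = 70.5 m/s
adjust_airspeed(-10.8): V ← 70.5 -10.8 = 59.7 m/s
throttle_to(1516): rpm ← 1516
final state: V = 59.7 m/s, rpm = 1516 → n = rpm/60 = 25.266667 rev/s
target J* = 0.1308; solve J* = V/(n·D) for n: n = V/(J*·D) = 59.7/(0.1308 × 3.434) = 132.912644 rev/s
rpm = 60·n = 7974.758620

rpm = 7974.76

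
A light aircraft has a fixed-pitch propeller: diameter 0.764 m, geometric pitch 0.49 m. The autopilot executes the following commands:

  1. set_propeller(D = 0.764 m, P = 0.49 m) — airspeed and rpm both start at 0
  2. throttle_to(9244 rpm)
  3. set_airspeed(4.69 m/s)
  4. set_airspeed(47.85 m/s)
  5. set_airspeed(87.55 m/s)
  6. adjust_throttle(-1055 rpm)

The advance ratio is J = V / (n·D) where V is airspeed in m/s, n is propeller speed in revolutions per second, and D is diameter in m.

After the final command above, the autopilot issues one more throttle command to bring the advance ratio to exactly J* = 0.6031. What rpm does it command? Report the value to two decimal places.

set_propeller: D = 0.764 m, P = 0.49 m (p = P/D = 0.641361); state ← (V=0, rpm=0)
throttle_to(9244): rpm ← 9244
set_airspeed(4.69): V ← 4.69 m/s
set_airspeed(47.85): V ← 47.85 m/s
set_airspeed(87.55): V ← 87.55 m/s
adjust_throttle(-1055): rpm ← 9244 -1055 = 8189
final state: V = 87.55 m/s, rpm = 8189 → n = rpm/60 = 136.483333 rev/s
target J* = 0.6031; solve J* = V/(n·D) for n: n = V/(J*·D) = 87.55/(0.6031 × 0.764) = 190.008690 rev/s
rpm = 60·n = 11400.521390

rpm = 11400.52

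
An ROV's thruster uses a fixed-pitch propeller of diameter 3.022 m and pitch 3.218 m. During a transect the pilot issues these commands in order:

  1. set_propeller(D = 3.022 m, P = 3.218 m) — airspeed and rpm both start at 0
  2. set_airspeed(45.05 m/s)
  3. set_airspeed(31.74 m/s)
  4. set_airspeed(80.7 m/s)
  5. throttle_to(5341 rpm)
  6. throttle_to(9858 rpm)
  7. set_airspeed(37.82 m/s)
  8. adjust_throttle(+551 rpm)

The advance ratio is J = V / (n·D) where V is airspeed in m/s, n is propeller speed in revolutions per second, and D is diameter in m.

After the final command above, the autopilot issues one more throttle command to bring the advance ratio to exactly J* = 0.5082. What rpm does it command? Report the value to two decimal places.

set_propeller: D = 3.022 m, P = 3.218 m (p = P/D = 1.064858); state ← (V=0, rpm=0)
set_airspeed(45.05): V ← 45.05 m/s
set_airspeed(31.74): V ← 31.74 m/s
set_airspeed(80.7): V ← 80.7 m/s
throttle_to(5341): rpm ← 5341
throttle_to(9858): rpm ← 9858
set_airspeed(37.82): V ← 37.82 m/s
adjust_throttle(+551): rpm ← 9858 +551 = 10409
final state: V = 37.82 m/s, rpm = 10409 → n = rpm/60 = 173.483333 rev/s
target J* = 0.5082; solve J* = V/(n·D) for n: n = V/(J*·D) = 37.82/(0.5082 × 3.022) = 24.625917 rev/s
rpm = 60·n = 1477.554994

rpm = 1477.55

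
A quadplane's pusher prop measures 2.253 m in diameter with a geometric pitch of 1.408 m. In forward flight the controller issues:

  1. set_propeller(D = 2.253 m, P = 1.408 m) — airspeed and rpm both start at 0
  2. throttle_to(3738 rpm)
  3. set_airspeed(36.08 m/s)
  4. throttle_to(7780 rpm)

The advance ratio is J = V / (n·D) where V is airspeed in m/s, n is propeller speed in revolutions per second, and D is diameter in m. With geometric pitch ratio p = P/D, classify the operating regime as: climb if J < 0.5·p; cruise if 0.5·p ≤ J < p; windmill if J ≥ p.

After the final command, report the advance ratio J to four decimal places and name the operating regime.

J = 0.1235, regime = climb

set_propeller: D = 2.253 m, P = 1.408 m (p = P/D = 0.624945); state ← (V=0, rpm=0)
throttle_to(3738): rpm ← 3738
set_airspeed(36.08): V ← 36.08 m/s
throttle_to(7780): rpm ← 7780
final state: V = 36.08 m/s, rpm = 7780 → n = rpm/60 = 129.666667 rev/s
J = V / (n·D) = 36.08 / (129.666667 × 2.253) = 0.123503
regime bands: climb J<0.3125 | cruise [0.3125, 0.6249) | windmill J≥0.6249
J = 0.1235 → climb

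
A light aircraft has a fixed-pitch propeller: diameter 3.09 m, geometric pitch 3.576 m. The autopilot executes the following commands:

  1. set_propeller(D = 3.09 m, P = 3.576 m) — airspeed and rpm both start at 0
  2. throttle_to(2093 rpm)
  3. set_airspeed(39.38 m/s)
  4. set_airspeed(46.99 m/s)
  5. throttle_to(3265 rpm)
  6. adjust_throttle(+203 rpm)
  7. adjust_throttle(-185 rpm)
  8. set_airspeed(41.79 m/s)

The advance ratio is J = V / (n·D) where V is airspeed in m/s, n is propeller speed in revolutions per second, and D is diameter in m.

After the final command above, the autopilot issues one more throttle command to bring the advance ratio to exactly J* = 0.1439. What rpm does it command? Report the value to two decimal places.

set_propeller: D = 3.09 m, P = 3.576 m (p = P/D = 1.157282); state ← (V=0, rpm=0)
throttle_to(2093): rpm ← 2093
set_airspeed(39.38): V ← 39.38 m/s
set_airspeed(46.99): V ← 46.99 m/s
throttle_to(3265): rpm ← 3265
adjust_throttle(+203): rpm ← 3265 +203 = 3468
adjust_throttle(-185): rpm ← 3468 -185 = 3283
set_airspeed(41.79): V ← 41.79 m/s
final state: V = 41.79 m/s, rpm = 3283 → n = rpm/60 = 54.716667 rev/s
target J* = 0.1439; solve J* = V/(n·D) for n: n = V/(J*·D) = 41.79/(0.1439 × 3.09) = 93.983821 rev/s
rpm = 60·n = 5639.029261

rpm = 5639.03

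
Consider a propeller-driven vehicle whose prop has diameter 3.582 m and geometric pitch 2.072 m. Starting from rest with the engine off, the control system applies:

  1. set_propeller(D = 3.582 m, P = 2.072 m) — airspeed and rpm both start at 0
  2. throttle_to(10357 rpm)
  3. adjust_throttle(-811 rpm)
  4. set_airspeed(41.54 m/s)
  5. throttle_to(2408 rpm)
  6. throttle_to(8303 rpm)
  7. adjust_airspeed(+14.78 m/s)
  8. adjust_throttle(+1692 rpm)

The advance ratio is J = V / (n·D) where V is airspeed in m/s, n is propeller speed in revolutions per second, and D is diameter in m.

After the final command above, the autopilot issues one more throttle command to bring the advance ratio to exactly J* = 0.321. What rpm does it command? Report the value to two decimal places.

rpm = 2938.89

set_propeller: D = 3.582 m, P = 2.072 m (p = P/D = 0.578448); state ← (V=0, rpm=0)
throttle_to(10357): rpm ← 10357
adjust_throttle(-811): rpm ← 10357 -811 = 9546
set_airspeed(41.54): V ← 41.54 m/s
throttle_to(2408): rpm ← 2408
throttle_to(8303): rpm ← 8303
adjust_airspeed(+14.78): V ← 41.54 +14.78 = 56.32 m/s
adjust_throttle(+1692): rpm ← 8303 +1692 = 9995
final state: V = 56.32 m/s, rpm = 9995 → n = rpm/60 = 166.583333 rev/s
target J* = 0.321; solve J* = V/(n·D) for n: n = V/(J*·D) = 56.32/(0.321 × 3.582) = 48.981495 rev/s
rpm = 60·n = 2938.889672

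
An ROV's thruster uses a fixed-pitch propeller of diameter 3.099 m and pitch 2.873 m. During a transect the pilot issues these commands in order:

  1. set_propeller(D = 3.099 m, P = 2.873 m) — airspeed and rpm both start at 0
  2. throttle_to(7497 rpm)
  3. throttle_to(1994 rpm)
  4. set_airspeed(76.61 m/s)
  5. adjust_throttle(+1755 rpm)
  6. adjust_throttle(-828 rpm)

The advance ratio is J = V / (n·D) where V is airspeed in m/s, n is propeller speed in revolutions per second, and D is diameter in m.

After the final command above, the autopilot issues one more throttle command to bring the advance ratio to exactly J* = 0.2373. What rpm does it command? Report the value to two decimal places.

rpm = 6250.54

set_propeller: D = 3.099 m, P = 2.873 m (p = P/D = 0.927073); state ← (V=0, rpm=0)
throttle_to(7497): rpm ← 7497
throttle_to(1994): rpm ← 1994
set_airspeed(76.61): V ← 76.61 m/s
adjust_throttle(+1755): rpm ← 1994 +1755 = 3749
adjust_throttle(-828): rpm ← 3749 -828 = 2921
final state: V = 76.61 m/s, rpm = 2921 → n = rpm/60 = 48.683333 rev/s
target J* = 0.2373; solve J* = V/(n·D) for n: n = V/(J*·D) = 76.61/(0.2373 × 3.099) = 104.175633 rev/s
rpm = 60·n = 6250.537978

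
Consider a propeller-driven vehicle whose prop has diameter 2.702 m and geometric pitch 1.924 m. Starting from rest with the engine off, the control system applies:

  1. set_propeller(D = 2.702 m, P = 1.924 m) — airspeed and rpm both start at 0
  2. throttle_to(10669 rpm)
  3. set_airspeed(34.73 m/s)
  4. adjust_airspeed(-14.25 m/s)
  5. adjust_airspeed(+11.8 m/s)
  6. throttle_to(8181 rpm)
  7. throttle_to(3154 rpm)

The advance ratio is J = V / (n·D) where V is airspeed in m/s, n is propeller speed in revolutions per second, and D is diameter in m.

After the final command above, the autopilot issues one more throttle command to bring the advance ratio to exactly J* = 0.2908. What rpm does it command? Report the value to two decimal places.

rpm = 2464.93

set_propeller: D = 2.702 m, P = 1.924 m (p = P/D = 0.712065); state ← (V=0, rpm=0)
throttle_to(10669): rpm ← 10669
set_airspeed(34.73): V ← 34.73 m/s
adjust_airspeed(-14.25): V ← 34.73 -14.25 = 20.48 m/s
adjust_airspeed(+11.8): V ← 20.48 +11.8 = 32.28 m/s
throttle_to(8181): rpm ← 8181
throttle_to(3154): rpm ← 3154
final state: V = 32.28 m/s, rpm = 3154 → n = rpm/60 = 52.566667 rev/s
target J* = 0.2908; solve J* = V/(n·D) for n: n = V/(J*·D) = 32.28/(0.2908 × 2.702) = 41.082208 rev/s
rpm = 60·n = 2464.932492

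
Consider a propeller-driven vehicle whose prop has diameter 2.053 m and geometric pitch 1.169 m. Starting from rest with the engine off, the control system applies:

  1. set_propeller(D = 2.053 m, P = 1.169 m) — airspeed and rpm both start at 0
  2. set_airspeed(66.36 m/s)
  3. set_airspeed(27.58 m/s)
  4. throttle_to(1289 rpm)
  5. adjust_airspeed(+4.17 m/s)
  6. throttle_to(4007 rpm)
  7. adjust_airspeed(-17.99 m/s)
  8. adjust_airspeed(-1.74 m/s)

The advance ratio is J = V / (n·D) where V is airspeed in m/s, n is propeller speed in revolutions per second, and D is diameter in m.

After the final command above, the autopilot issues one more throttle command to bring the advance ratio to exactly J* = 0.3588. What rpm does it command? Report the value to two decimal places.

set_propeller: D = 2.053 m, P = 1.169 m (p = P/D = 0.569411); state ← (V=0, rpm=0)
set_airspeed(66.36): V ← 66.36 m/s
set_airspeed(27.58): V ← 27.58 m/s
throttle_to(1289): rpm ← 1289
adjust_airspeed(+4.17): V ← 27.58 +4.17 = 31.75 m/s
throttle_to(4007): rpm ← 4007
adjust_airspeed(-17.99): V ← 31.75 -17.99 = 13.76 m/s
adjust_airspeed(-1.74): V ← 13.76 -1.74 = 12.02 m/s
final state: V = 12.02 m/s, rpm = 4007 → n = rpm/60 = 66.783333 rev/s
target J* = 0.3588; solve J* = V/(n·D) for n: n = V/(J*·D) = 12.02/(0.3588 × 2.053) = 16.317856 rev/s
rpm = 60·n = 979.071332

rpm = 979.07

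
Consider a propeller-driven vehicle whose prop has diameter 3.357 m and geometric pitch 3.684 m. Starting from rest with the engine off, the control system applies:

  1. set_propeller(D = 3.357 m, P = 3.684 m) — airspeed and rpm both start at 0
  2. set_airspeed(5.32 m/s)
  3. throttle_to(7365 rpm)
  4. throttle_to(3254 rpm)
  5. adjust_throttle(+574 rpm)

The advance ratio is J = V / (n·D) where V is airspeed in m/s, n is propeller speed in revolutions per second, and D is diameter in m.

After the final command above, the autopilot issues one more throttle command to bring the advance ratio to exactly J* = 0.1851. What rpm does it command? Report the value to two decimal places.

rpm = 513.69

set_propeller: D = 3.357 m, P = 3.684 m (p = P/D = 1.097408); state ← (V=0, rpm=0)
set_airspeed(5.32): V ← 5.32 m/s
throttle_to(7365): rpm ← 7365
throttle_to(3254): rpm ← 3254
adjust_throttle(+574): rpm ← 3254 +574 = 3828
final state: V = 5.32 m/s, rpm = 3828 → n = rpm/60 = 63.800000 rev/s
target J* = 0.1851; solve J* = V/(n·D) for n: n = V/(J*·D) = 5.32/(0.1851 × 3.357) = 8.561579 rev/s
rpm = 60·n = 513.694745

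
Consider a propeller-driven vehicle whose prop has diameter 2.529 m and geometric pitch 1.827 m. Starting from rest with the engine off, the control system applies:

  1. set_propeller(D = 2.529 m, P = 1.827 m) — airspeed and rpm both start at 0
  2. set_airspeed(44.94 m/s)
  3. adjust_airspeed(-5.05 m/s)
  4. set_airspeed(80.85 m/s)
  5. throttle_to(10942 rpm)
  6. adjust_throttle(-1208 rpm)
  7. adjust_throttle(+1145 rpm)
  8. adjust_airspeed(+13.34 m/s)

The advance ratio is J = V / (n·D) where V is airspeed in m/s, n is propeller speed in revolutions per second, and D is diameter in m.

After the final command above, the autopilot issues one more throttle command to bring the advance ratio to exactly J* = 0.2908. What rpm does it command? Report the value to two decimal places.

rpm = 7684.45

set_propeller: D = 2.529 m, P = 1.827 m (p = P/D = 0.722420); state ← (V=0, rpm=0)
set_airspeed(44.94): V ← 44.94 m/s
adjust_airspeed(-5.05): V ← 44.94 -5.05 = 39.89 m/s
set_airspeed(80.85): V ← 80.85 m/s
throttle_to(10942): rpm ← 10942
adjust_throttle(-1208): rpm ← 10942 -1208 = 9734
adjust_throttle(+1145): rpm ← 9734 +1145 = 10879
adjust_airspeed(+13.34): V ← 80.85 +13.34 = 94.19 m/s
final state: V = 94.19 m/s, rpm = 10879 → n = rpm/60 = 181.316667 rev/s
target J* = 0.2908; solve J* = V/(n·D) for n: n = V/(J*·D) = 94.19/(0.2908 × 2.529) = 128.074175 rev/s
rpm = 60·n = 7684.450471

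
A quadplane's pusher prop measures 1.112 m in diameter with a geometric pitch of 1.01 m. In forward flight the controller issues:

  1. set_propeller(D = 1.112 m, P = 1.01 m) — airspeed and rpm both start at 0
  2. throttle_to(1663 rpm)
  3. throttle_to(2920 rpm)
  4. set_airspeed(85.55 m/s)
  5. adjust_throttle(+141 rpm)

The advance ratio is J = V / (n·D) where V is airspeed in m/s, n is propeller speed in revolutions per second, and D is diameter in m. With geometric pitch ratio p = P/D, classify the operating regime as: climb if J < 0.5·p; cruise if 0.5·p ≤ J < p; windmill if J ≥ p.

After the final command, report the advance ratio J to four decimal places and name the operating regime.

J = 1.5080, regime = windmill

set_propeller: D = 1.112 m, P = 1.01 m (p = P/D = 0.908273); state ← (V=0, rpm=0)
throttle_to(1663): rpm ← 1663
throttle_to(2920): rpm ← 2920
set_airspeed(85.55): V ← 85.55 m/s
adjust_throttle(+141): rpm ← 2920 +141 = 3061
final state: V = 85.55 m/s, rpm = 3061 → n = rpm/60 = 51.016667 rev/s
J = V / (n·D) = 85.55 / (51.016667 × 1.112) = 1.508006
regime bands: climb J<0.4541 | cruise [0.4541, 0.9083) | windmill J≥0.9083
J = 1.5080 → windmill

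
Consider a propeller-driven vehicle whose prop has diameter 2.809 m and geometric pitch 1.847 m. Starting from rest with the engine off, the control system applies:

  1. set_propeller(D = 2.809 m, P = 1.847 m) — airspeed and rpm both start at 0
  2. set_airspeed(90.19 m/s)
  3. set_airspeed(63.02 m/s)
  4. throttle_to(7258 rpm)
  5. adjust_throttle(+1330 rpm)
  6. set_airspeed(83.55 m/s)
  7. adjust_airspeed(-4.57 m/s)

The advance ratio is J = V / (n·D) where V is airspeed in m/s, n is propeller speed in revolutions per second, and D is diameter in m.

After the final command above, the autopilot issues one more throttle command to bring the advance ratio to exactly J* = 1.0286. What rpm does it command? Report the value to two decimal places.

rpm = 1640.10

set_propeller: D = 2.809 m, P = 1.847 m (p = P/D = 0.657529); state ← (V=0, rpm=0)
set_airspeed(90.19): V ← 90.19 m/s
set_airspeed(63.02): V ← 63.02 m/s
throttle_to(7258): rpm ← 7258
adjust_throttle(+1330): rpm ← 7258 +1330 = 8588
set_airspeed(83.55): V ← 83.55 m/s
adjust_airspeed(-4.57): V ← 83.55 -4.57 = 78.98 m/s
final state: V = 78.98 m/s, rpm = 8588 → n = rpm/60 = 143.133333 rev/s
target J* = 1.0286; solve J* = V/(n·D) for n: n = V/(J*·D) = 78.98/(1.0286 × 2.809) = 27.334987 rev/s
rpm = 60·n = 1640.099214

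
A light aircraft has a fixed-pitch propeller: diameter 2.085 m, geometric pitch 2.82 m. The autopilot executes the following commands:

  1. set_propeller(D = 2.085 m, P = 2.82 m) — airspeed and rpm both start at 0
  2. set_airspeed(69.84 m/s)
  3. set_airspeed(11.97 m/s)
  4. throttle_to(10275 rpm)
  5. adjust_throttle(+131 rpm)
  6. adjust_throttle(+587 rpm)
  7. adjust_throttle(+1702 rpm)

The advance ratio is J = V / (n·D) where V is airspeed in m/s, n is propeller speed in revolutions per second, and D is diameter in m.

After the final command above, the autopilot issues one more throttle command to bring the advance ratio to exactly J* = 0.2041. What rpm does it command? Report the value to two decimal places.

set_propeller: D = 2.085 m, P = 2.82 m (p = P/D = 1.352518); state ← (V=0, rpm=0)
set_airspeed(69.84): V ← 69.84 m/s
set_airspeed(11.97): V ← 11.97 m/s
throttle_to(10275): rpm ← 10275
adjust_throttle(+131): rpm ← 10275 +131 = 10406
adjust_throttle(+587): rpm ← 10406 +587 = 10993
adjust_throttle(+1702): rpm ← 10993 +1702 = 12695
final state: V = 11.97 m/s, rpm = 12695 → n = rpm/60 = 211.583333 rev/s
target J* = 0.2041; solve J* = V/(n·D) for n: n = V/(J*·D) = 11.97/(0.2041 × 2.085) = 28.128404 rev/s
rpm = 60·n = 1687.704222

rpm = 1687.70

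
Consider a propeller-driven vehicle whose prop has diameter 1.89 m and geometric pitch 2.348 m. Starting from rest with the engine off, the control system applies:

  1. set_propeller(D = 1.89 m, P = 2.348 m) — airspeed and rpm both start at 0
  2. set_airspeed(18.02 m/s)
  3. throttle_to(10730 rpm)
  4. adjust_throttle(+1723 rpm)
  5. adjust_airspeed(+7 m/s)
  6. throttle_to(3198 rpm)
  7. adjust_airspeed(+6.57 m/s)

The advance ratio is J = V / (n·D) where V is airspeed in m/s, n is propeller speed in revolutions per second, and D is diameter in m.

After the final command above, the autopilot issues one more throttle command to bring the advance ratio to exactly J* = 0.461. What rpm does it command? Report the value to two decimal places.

rpm = 2175.40

set_propeller: D = 1.89 m, P = 2.348 m (p = P/D = 1.242328); state ← (V=0, rpm=0)
set_airspeed(18.02): V ← 18.02 m/s
throttle_to(10730): rpm ← 10730
adjust_throttle(+1723): rpm ← 10730 +1723 = 12453
adjust_airspeed(+7): V ← 18.02 +7 = 25.02 m/s
throttle_to(3198): rpm ← 3198
adjust_airspeed(+6.57): V ← 25.02 +6.57 = 31.59 m/s
final state: V = 31.59 m/s, rpm = 3198 → n = rpm/60 = 53.300000 rev/s
target J* = 0.461; solve J* = V/(n·D) for n: n = V/(J*·D) = 31.59/(0.461 × 1.89) = 36.256585 rev/s
rpm = 60·n = 2175.395104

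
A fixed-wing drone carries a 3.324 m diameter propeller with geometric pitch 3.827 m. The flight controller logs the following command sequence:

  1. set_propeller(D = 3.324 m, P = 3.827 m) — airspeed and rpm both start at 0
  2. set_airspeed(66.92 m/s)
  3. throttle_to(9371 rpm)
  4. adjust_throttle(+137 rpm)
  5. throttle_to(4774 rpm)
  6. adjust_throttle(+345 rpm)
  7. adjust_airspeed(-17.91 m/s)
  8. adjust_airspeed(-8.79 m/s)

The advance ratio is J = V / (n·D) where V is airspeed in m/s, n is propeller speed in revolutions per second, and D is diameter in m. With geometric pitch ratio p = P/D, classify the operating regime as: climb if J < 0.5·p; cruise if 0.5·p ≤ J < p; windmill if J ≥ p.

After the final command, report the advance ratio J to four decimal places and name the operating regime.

set_propeller: D = 3.324 m, P = 3.827 m (p = P/D = 1.151324); state ← (V=0, rpm=0)
set_airspeed(66.92): V ← 66.92 m/s
throttle_to(9371): rpm ← 9371
adjust_throttle(+137): rpm ← 9371 +137 = 9508
throttle_to(4774): rpm ← 4774
adjust_throttle(+345): rpm ← 4774 +345 = 5119
adjust_airspeed(-17.91): V ← 66.92 -17.91 = 49.01 m/s
adjust_airspeed(-8.79): V ← 49.01 -8.79 = 40.22 m/s
final state: V = 40.22 m/s, rpm = 5119 → n = rpm/60 = 85.316667 rev/s
J = V / (n·D) = 40.22 / (85.316667 × 3.324) = 0.141823
regime bands: climb J<0.5757 | cruise [0.5757, 1.1513) | windmill J≥1.1513
J = 0.1418 → climb

J = 0.1418, regime = climb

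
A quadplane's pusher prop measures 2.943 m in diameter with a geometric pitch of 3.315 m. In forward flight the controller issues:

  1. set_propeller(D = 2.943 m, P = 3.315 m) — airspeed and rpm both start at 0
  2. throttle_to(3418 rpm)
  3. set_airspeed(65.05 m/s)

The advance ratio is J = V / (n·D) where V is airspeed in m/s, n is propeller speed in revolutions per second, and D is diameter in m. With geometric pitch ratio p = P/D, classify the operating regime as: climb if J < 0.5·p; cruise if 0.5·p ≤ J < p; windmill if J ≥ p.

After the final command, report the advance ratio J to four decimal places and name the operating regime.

set_propeller: D = 2.943 m, P = 3.315 m (p = P/D = 1.126402); state ← (V=0, rpm=0)
throttle_to(3418): rpm ← 3418
set_airspeed(65.05): V ← 65.05 m/s
final state: V = 65.05 m/s, rpm = 3418 → n = rpm/60 = 56.966667 rev/s
J = V / (n·D) = 65.05 / (56.966667 × 2.943) = 0.388004
regime bands: climb J<0.5632 | cruise [0.5632, 1.1264) | windmill J≥1.1264
J = 0.3880 → climb

J = 0.3880, regime = climb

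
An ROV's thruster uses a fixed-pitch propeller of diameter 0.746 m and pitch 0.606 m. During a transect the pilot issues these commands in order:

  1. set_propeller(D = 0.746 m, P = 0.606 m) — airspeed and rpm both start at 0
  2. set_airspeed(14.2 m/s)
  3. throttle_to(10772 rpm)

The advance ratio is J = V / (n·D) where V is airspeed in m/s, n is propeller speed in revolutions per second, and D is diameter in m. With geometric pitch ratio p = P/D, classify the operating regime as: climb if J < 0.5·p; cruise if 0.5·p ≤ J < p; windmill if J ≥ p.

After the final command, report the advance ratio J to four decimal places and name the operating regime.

J = 0.1060, regime = climb

set_propeller: D = 0.746 m, P = 0.606 m (p = P/D = 0.812332); state ← (V=0, rpm=0)
set_airspeed(14.2): V ← 14.2 m/s
throttle_to(10772): rpm ← 10772
final state: V = 14.2 m/s, rpm = 10772 → n = rpm/60 = 179.533333 rev/s
J = V / (n·D) = 14.2 / (179.533333 × 0.746) = 0.106024
regime bands: climb J<0.4062 | cruise [0.4062, 0.8123) | windmill J≥0.8123
J = 0.1060 → climb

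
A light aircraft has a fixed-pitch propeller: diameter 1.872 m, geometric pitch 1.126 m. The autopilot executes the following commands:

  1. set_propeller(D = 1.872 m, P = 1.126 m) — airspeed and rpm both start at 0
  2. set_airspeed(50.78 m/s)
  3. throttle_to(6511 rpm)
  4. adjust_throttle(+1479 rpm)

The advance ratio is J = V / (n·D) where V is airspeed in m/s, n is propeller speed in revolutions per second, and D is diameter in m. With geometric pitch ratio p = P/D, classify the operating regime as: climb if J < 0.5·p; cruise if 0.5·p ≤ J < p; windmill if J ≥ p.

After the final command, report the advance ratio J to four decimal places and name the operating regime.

set_propeller: D = 1.872 m, P = 1.126 m (p = P/D = 0.601496); state ← (V=0, rpm=0)
set_airspeed(50.78): V ← 50.78 m/s
throttle_to(6511): rpm ← 6511
adjust_throttle(+1479): rpm ← 6511 +1479 = 7990
final state: V = 50.78 m/s, rpm = 7990 → n = rpm/60 = 133.166667 rev/s
J = V / (n·D) = 50.78 / (133.166667 × 1.872) = 0.203700
regime bands: climb J<0.3007 | cruise [0.3007, 0.6015) | windmill J≥0.6015
J = 0.2037 → climb

J = 0.2037, regime = climb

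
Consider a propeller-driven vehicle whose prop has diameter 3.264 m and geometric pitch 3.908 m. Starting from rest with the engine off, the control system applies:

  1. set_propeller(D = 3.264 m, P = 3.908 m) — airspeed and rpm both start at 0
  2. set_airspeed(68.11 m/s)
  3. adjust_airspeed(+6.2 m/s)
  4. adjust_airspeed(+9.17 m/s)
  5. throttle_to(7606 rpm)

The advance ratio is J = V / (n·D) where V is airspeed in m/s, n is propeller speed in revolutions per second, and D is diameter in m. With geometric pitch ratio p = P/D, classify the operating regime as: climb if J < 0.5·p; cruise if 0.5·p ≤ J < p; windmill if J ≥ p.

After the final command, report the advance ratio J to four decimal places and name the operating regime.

set_propeller: D = 3.264 m, P = 3.908 m (p = P/D = 1.197304); state ← (V=0, rpm=0)
set_airspeed(68.11): V ← 68.11 m/s
adjust_airspeed(+6.2): V ← 68.11 +6.2 = 74.31 m/s
adjust_airspeed(+9.17): V ← 74.31 +9.17 = 83.48 m/s
throttle_to(7606): rpm ← 7606
final state: V = 83.48 m/s, rpm = 7606 → n = rpm/60 = 126.766667 rev/s
J = V / (n·D) = 83.48 / (126.766667 × 3.264) = 0.201756
regime bands: climb J<0.5987 | cruise [0.5987, 1.1973) | windmill J≥1.1973
J = 0.2018 → climb

J = 0.2018, regime = climb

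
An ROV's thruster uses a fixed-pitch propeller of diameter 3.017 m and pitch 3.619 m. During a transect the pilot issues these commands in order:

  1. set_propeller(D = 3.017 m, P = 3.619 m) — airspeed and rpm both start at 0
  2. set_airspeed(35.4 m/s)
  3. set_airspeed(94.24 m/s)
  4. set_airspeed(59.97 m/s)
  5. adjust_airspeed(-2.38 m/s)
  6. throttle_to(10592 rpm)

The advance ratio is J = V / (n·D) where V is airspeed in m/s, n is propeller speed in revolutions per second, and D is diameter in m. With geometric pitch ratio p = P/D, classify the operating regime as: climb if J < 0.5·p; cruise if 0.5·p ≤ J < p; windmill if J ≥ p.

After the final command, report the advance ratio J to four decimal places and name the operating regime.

set_propeller: D = 3.017 m, P = 3.619 m (p = P/D = 1.199536); state ← (V=0, rpm=0)
set_airspeed(35.4): V ← 35.4 m/s
set_airspeed(94.24): V ← 94.24 m/s
set_airspeed(59.97): V ← 59.97 m/s
adjust_airspeed(-2.38): V ← 59.97 -2.38 = 57.59 m/s
throttle_to(10592): rpm ← 10592
final state: V = 57.59 m/s, rpm = 10592 → n = rpm/60 = 176.533333 rev/s
J = V / (n·D) = 57.59 / (176.533333 × 3.017) = 0.108130
regime bands: climb J<0.5998 | cruise [0.5998, 1.1995) | windmill J≥1.1995
J = 0.1081 → climb

J = 0.1081, regime = climb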